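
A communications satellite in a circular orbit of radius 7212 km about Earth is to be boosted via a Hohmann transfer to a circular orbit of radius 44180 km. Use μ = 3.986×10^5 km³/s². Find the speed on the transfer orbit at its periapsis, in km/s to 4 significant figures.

Semi-major axis of the transfer orbit: a_t = (7212 + 44180)/2 = 25696 km.
The periapsis of the transfer ellipse is at r = 7212 km.
Applying v² = μ(2/r − 1/a_t): v = 9.748 km/s.

v = 9.748 km/s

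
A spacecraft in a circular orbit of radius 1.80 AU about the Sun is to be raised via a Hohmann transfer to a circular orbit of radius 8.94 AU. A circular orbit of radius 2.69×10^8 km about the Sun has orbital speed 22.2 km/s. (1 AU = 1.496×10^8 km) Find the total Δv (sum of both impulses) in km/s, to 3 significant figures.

Δv = 10.6 km/s

From the circular-orbit relation v² = μ/r at r = 2.69×10^8 km: μ = v²r = (22.2)² × 2.69×10^8 = 1.32574×10^11 km³/s².
In km: r₁ = 1.80 × 1.496×10^8 = 2.6928×10^8 km; r₂ = 8.94 × 1.496×10^8 = 1.337424×10^9 km.
The Hohmann ellipse has a_t = (r₁ + r₂)/2 = 8.03352×10^8 km.
At r₁ the circular-orbit speed is v₁ = √(μ/r₁) = 22.188 km/s.
On the transfer ellipse at r₁, vis-viva gives v_p = √[μ(2/r₁ − 1/a_t)] = 28.629 km/s.
First burn Δv₁ = |v_p − v₁| = 6.441 km/s.
At r₂, v₂ = √(μ/r₂) = 9.956 km/s.
Transfer-orbit speed at r₂: v_a = √[μ(2/r₂ − 1/a_t)] = 5.764 km/s.
Second burn Δv₂ = |v₂ − v_a| = 4.192 km/s.
Total Δv = Δv₁ + Δv₂ = 10.63 km/s.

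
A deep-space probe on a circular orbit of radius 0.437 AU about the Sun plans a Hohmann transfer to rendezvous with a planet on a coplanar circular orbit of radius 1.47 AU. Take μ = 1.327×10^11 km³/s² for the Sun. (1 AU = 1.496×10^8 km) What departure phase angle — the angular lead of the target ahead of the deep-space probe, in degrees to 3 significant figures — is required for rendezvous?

In km: r₁ = 0.437 × 1.496×10^8 = 6.53752×10^7 km; r₂ = 1.47 × 1.496×10^8 = 2.19912×10^8 km.
Semi-major axis of the transfer orbit: a_t = (6.53752×10^7 + 2.19912×10^8)/2 = 1.426436×10^8 km.
Transfer time t = π√(a_t³/μ) = 1.46924×10^7 s.
The target's mean motion on its circular orbit is ω₂ = √(μ/r₂³) = 1.11702×10^-7 rad/s.
Angle swept by the target during transfer: ω₂·t = 1.6412 rad = 94.03°.
The deep-space probe traverses 180° on the transfer ellipse, so the target must lead by 180° − 94.03° = 86.0°.

φ = 86.0°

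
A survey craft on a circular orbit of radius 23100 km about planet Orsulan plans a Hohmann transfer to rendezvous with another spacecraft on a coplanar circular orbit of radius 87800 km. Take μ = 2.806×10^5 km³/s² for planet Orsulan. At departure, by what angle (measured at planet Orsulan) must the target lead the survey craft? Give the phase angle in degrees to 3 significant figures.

The Hohmann ellipse has a_t = (r₁ + r₂)/2 = 55450 km.
The half-period of the transfer ellipse is t = π√(a_t³/μ) = 77440 s.
The target's mean motion on its circular orbit is ω₂ = √(μ/r₂³) = 2.036×10^-5 rad/s.
Angle swept by the target during transfer: ω₂·t = 1.5767 rad = 90.34°.
Arrival is 180° from departure on the ellipse, so φ = 180° − 90.34° = 89.7°.

φ = 89.7°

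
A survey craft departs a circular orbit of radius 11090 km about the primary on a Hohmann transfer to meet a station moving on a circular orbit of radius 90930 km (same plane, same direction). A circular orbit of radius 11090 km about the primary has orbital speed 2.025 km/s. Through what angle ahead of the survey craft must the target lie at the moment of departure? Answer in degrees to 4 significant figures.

φ = 104.4°

From the circular-orbit relation v² = μ/r at r = 11090 km: μ = v²r = (2.025)² × 11090 = 45475.9 km³/s².
Semi-major axis of the transfer orbit: a_t = (11090 + 90930)/2 = 51010 km.
Transfer time t = π√(a_t³/μ) = 1.697×10^5 s.
The target's mean motion on its circular orbit is ω₂ = √(μ/r₂³) = 7.777×10^-6 rad/s.
Angle swept by the target during transfer: ω₂·t = 1.320 rad = 75.63°.
The survey craft traverses 180° on the transfer ellipse, so the target must lead by 180° − 75.63° = 104.4°.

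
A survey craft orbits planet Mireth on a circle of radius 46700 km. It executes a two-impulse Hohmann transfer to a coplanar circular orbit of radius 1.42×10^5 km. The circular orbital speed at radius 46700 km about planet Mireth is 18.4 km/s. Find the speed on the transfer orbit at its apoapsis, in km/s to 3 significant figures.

v = 7.42 km/s

From the circular-orbit relation v² = μ/r at r = 46700 km: μ = v²r = (18.4)² × 46700 = 1.58108×10^7 km³/s².
Semi-major axis of the transfer orbit: a_t = (46700 + 1.420×10^5)/2 = 94350 km.
At apoapsis, r = 1.420×10^5 km.
Vis-viva: v = √[μ(2/r − 1/a_t)] = √[1.58108×10^7 × (2/1.420×10^5 − 1/94350)] = 7.424 km/s.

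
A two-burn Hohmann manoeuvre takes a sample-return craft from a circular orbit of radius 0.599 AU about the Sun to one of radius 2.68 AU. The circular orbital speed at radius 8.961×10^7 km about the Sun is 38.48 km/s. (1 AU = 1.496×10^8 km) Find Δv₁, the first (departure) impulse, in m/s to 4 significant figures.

From the circular-orbit relation v² = μ/r at r = 8.961×10^7 km: μ = v²r = (38.48)² × 8.961×10^7 = 1.32686×10^11 km³/s².
In km: r₁ = 0.599 × 1.496×10^8 = 8.96104×10^7 km; r₂ = 2.68 × 1.496×10^8 = 4.00928×10^8 km.
Transfer-ellipse semi-major axis a_t = (r₁ + r₂)/2 = (8.96104×10^7 + 4.00928×10^8)/2 = 2.452692×10^8 km.
Circular speed at r = 8.96104×10^7 km: v_c = √(μ/r) = 38.48 km/s.
Transfer-orbit speed at the same r (vis-viva, a = a_t): v_t = √[μ(2/r − 1/a_t)] = 49.20 km/s.
Δv₁ = |v_t − v_c| = |49.20 − 38.48| = 10.72 km/s.

Δv₁ = 10720 m/s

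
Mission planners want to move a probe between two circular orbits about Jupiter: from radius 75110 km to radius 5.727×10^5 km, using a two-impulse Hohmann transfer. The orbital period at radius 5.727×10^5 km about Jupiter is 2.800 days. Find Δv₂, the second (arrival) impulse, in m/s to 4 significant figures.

From Kepler's third law T² = 4π²r³/μ at r = 5.727×10^5 km, T = 2.800 days = 2.800 × 86400 s = 2.4192×10^5 s: μ = 4π²r³/T² = 1.26706×10^8 km³/s².
Transfer-ellipse semi-major axis a_t = (r₁ + r₂)/2 = (75110 + 5.727×10^5)/2 = 3.23905×10^5 km.
On the circular orbit at r = 5.727×10^5 km, v_c = √(μ/r) = 14.8743 km/s.
Vis-viva on the transfer ellipse at r = 5.727×10^5 km gives v_t = √[μ(2/r − 1/a_t)] = 7.16268 km/s.
Δv₂ = |v_t − v_c| = |7.16268 − 14.8743| = 7.712 km/s.

Δv₂ = 7712 m/s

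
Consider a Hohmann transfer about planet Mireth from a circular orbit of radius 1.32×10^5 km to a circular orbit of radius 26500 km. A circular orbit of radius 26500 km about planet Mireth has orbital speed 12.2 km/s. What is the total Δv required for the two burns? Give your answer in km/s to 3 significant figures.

Δv = 5.85 km/s

From the circular-orbit relation v² = μ/r at r = 26500 km: μ = v²r = (12.2)² × 26500 = 3.94426×10^6 km³/s².
Transfer-ellipse semi-major axis a_t = (r₁ + r₂)/2 = (1.320×10^5 + 26500)/2 = 79250 km.
Circular speed at r₁: v₁ = √(μ/r₁) = √(3.94426×10^6/1.320×10^5) = 5.46633 km/s.
Transfer-orbit speed at r₁ (vis-viva): v_a = √[μ(2/r₁ − 1/a_t)] = 3.16096 km/s.
First burn Δv₁ = |v_a − v₁| = 2.3054 km/s.
At r₂, v₂ = √(μ/r₂) = 12.2000 km/s.
Transfer-orbit speed at r₂: v_p = √[μ(2/r₂ − 1/a_t)] = 15.7452 km/s.
Second burn Δv₂ = |v₂ − v_p| = 3.5452 km/s.
Total Δv = Δv₁ + Δv₂ = 5.851 km/s.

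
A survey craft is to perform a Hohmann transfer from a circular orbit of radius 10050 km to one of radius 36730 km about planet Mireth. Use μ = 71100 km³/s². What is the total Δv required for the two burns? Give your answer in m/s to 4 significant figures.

The Hohmann ellipse has a_t = (r₁ + r₂)/2 = 23390 km.
Circular speed at r₁: v₁ = √(μ/r₁) = √(71100/10050) = 2.6598 km/s.
Transfer-orbit speed at r₁ (vis-viva equation): v_p = √[μ(2/r₁ − 1/a_t)] = 3.3331 km/s.
First burn Δv₁ = |v_p − v₁| = 0.6733 km/s.
At r₂, v₂ = √(μ/r₂) = 1.3913 km/s.
Transfer-orbit speed at r₂: v_a = √[μ(2/r₂ − 1/a_t)] = 0.91199 km/s.
Second burn Δv₂ = |v₂ − v_a| = 0.4793 km/s.
Δv = Δv₁ + Δv₂ = 0.6733 + 0.4793 = 1.153 km/s.

Δv = 1153 m/s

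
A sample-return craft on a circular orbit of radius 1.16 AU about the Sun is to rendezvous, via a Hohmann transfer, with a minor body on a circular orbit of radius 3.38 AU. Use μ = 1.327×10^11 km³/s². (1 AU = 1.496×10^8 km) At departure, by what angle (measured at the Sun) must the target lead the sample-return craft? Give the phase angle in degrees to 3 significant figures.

In km: r₁ = 1.16 × 1.496×10^8 = 1.73536×10^8 km; r₂ = 3.38 × 1.496×10^8 = 5.05648×10^8 km.
Semi-major axis of the transfer orbit: a_t = (1.73536×10^8 + 5.05648×10^8)/2 = 3.39592×10^8 km.
Transfer time t = π√(a_t³/μ) = 5.3970×10^7 s.
Target angular speed ω₂ = √(μ/r₂³) = 3.2038×10^-8 rad/s.
Angle swept by the target during transfer: ω₂·t = 1.7291 rad = 99.07°.
Arrival is 180° from departure on the ellipse, so φ = 180° − 99.07° = 80.9°.

φ = 80.9°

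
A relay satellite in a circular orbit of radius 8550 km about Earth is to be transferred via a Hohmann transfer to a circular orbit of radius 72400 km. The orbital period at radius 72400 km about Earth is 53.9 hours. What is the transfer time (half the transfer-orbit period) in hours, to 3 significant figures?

t = 11.3 hours

From Kepler's third law T² = 4π²r³/μ at r = 72400 km, T = 53.9 hours = 53.9 × 3600 s = 1.9404×10^5 s: μ = 4π²r³/T² = 3.97917×10^5 km³/s².
The Hohmann ellipse has a_t = (r₁ + r₂)/2 = 40475 km.
By Kepler's third law the transfer-orbit period is T = 2π√(a_t³/μ), so t = T/2 = 40550 s.
Converting: 40550 s ÷ 3600 s/hour = 11.3 hours.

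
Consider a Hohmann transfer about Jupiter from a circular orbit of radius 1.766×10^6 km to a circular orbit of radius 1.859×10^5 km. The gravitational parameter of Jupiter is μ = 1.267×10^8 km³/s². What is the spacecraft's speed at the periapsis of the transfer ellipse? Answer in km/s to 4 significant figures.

v = 35.12 km/s

Semi-major axis of the transfer orbit: a_t = (1.766×10^6 + 1.859×10^5)/2 = 9.7595×10^5 km.
At periapsis, r = 1.859×10^5 km.
Applying v² = μ(2/r − 1/a_t): v = 35.12 km/s.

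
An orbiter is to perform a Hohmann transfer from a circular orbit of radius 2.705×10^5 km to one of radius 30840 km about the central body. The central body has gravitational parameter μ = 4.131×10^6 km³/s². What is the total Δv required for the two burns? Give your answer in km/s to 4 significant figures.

The Hohmann ellipse has a_t = (r₁ + r₂)/2 = 1.5067×10^5 km.
At r₁ the circular-orbit speed is v₁ = √(μ/r₁) = 3.908 km/s.
On the transfer ellipse at r₁, vis-viva equation gives v_a = √[μ(2/r₁ − 1/a_t)] = 1.768 km/s.
First burn Δv₁ = |v_a − v₁| = 2.140 km/s.
Circular speed at r₂: v₂ = √(μ/r₂) = 11.5737 km/s.
Transfer-orbit speed at r₂: v_p = √[μ(2/r₂ − 1/a_t)] = 15.5075 km/s.
Second burn Δv₂ = |v₂ − v_p| = 3.934 km/s.
Total Δv = Δv₁ + Δv₂ = 6.074 km/s.

Δv = 6.074 km/s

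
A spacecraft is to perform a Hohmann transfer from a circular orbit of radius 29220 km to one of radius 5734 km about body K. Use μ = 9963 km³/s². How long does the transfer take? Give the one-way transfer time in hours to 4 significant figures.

t = 20.20 hours

Semi-major axis of the transfer orbit: a_t = (29220 + 5734)/2 = 17477 km.
Half the transfer-orbit period gives t = π√(a_t³/μ) = 72720 s.
Converting: 72720 s ÷ 3600 s/hour = 20.20 hours.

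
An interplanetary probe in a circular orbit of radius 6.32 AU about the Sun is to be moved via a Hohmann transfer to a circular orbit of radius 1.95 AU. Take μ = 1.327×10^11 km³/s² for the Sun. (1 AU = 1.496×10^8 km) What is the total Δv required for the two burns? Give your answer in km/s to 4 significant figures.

In km: r₁ = 6.32 × 1.496×10^8 = 9.45472×10^8 km; r₂ = 1.95 × 1.496×10^8 = 2.9172×10^8 km.
Semi-major axis of the transfer orbit: a_t = (9.45472×10^8 + 2.9172×10^8)/2 = 6.18596×10^8 km.
Circular speed at r₁: v₁ = √(μ/r₁) = √(1.327×10^11/9.45472×10^8) = 11.847 km/s.
On the transfer ellipse at r₁, vis-viva gives v_a = √[μ(2/r₁ − 1/a_t)] = 8.1356 km/s.
First burn Δv₁ = |v_a − v₁| = 3.711 km/s.
Circular speed at r₂: v₂ = √(μ/r₂) = 21.33 km/s.
Transfer-orbit speed at r₂: v_p = √[μ(2/r₂ − 1/a_t)] = 26.37 km/s.
Second burn Δv₂ = |v₂ − v_p| = 5.040 km/s.
Total Δv = Δv₁ + Δv₂ = 8.751 km/s.

Δv = 8.751 km/s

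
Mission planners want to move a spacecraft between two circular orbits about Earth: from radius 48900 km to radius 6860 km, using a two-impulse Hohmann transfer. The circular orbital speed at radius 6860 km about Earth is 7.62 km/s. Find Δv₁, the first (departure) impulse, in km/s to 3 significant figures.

From the circular-orbit relation v² = μ/r at r = 6860 km: μ = v²r = (7.62)² × 6860 = 3.98322×10^5 km³/s².
The Hohmann ellipse has a_t = (r₁ + r₂)/2 = 27880 km.
On the circular orbit at r = 48900 km, v_c = √(μ/r) = 2.854 km/s.
Transfer-orbit speed at the same r (vis-viva, a = a_t): v_t = √[μ(2/r − 1/a_t)] = 1.416 km/s.
Δv₁ = |v_t − v_c| = |1.416 − 2.854| = 1.438 km/s.

Δv₁ = 1.44 km/s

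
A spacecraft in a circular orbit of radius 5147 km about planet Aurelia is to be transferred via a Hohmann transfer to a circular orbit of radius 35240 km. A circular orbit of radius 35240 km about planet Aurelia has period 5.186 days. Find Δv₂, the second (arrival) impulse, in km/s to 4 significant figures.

Δv₂ = 0.2447 km/s

From Kepler's third law T² = 4π²r³/μ at r = 35240 km, T = 5.186 days = 5.186 × 86400 s = 4.480704×10^5 s: μ = 4π²r³/T² = 8605.48 km³/s².
Semi-major axis of the transfer orbit: a_t = (5147 + 35240)/2 = 20193.5 km.
On the circular orbit at r = 35240 km, v_c = √(μ/r) = 0.4942 km/s.
Transfer-orbit speed at the same r (vis-viva, a = a_t): v_t = √[μ(2/r − 1/a_t)] = 0.2495 km/s.
Δv₂ = |v_t − v_c| = |0.2495 − 0.4942| = 0.2447 km/s.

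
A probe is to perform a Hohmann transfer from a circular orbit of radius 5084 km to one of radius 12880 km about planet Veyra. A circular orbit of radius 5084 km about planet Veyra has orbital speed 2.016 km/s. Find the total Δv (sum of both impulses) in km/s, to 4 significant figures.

Δv = 0.7118 km/s

From the circular-orbit relation v² = μ/r at r = 5084 km: μ = v²r = (2.016)² × 5084 = 20662.7 km³/s².
Semi-major axis of the transfer orbit: a_t = (5084 + 12880)/2 = 8982 km.
Circular speed at r₁: v₁ = √(μ/r₁) = √(20662.7/5084) = 2.0160 km/s.
On the transfer ellipse at r₁, v² = μ(2/r − 1/a) gives v_p = √[μ(2/r₁ − 1/a_t)] = 2.4141 km/s.
First burn Δv₁ = |v_p − v₁| = 0.3981 km/s.
At r₂, v₂ = √(μ/r₂) = 1.2666 km/s.
Transfer-orbit speed at r₂: v_a = √[μ(2/r₂ − 1/a_t)] = 0.95291 km/s.
Second burn Δv₂ = |v₂ − v_a| = 0.3137 km/s.
Total Δv = Δv₁ + Δv₂ = 0.7118 km/s.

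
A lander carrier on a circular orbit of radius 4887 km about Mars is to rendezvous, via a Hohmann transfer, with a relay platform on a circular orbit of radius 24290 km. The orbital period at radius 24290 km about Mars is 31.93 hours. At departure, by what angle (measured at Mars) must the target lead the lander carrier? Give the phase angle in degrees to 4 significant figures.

From Kepler's third law T² = 4π²r³/μ at r = 24290 km, T = 31.93 hours = 31.93 × 3600 s = 1.14948×10^5 s: μ = 4π²r³/T² = 42819.3 km³/s².
Transfer-ellipse semi-major axis a_t = (r₁ + r₂)/2 = (4887 + 24290)/2 = 14588.5 km.
The half-period of the transfer ellipse is t = π√(a_t³/μ) = 26751.4 s.
Target angular speed ω₂ = √(μ/r₂³) = 5.46611×10^-5 rad/s.
Angle swept by the target during transfer: ω₂·t = 1.4623 rad = 83.78°.
Arrival is 180° from departure on the ellipse, so φ = 180° − 83.78° = 96.22°.

φ = 96.22°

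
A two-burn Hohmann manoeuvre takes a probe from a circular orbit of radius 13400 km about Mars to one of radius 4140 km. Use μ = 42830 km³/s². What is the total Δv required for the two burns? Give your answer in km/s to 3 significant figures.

Δv = 1.32 km/s

Transfer-ellipse semi-major axis a_t = (r₁ + r₂)/2 = (13400 + 4140)/2 = 8770 km.
At r₁ the circular-orbit speed is v₁ = √(μ/r₁) = 1.7878 km/s.
On the transfer ellipse at r₁, vis-viva equation gives v_a = √[μ(2/r₁ − 1/a_t)] = 1.2283 km/s.
First burn Δv₁ = |v_a − v₁| = 0.5595 km/s.
Circular speed at r₂: v₂ = √(μ/r₂) = 3.2164 km/s.
Transfer-orbit speed at r₂: v_p = √[μ(2/r₂ − 1/a_t)] = 3.9758 km/s.
Second burn Δv₂ = |v₂ − v_p| = 0.7594 km/s.
Total Δv = Δv₁ + Δv₂ = 1.319 km/s.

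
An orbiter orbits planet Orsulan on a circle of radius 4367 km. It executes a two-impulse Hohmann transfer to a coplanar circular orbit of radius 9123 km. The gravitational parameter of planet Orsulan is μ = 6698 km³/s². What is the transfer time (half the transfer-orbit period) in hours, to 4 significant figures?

Semi-major axis of the transfer orbit: a_t = (4367 + 9123)/2 = 6745 km.
Transfer time t = π√(a_t³/μ) = π√((6745)³ / 6698) = 21264 s.
Converting: 21264 s ÷ 3600 s/hour = 5.907 hours.

t = 5.907 hours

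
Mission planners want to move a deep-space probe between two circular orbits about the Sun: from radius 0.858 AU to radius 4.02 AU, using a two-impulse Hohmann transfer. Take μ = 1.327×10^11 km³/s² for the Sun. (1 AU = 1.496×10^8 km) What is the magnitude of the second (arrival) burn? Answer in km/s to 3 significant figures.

In km: r₁ = 0.858 × 1.496×10^8 = 1.283568×10^8 km; r₂ = 4.02 × 1.496×10^8 = 6.01392×10^8 km.
The Hohmann ellipse has a_t = (r₁ + r₂)/2 = 3.648744×10^8 km.
Circular speed at r = 6.01392×10^8 km: v_c = √(μ/r) = 14.854 km/s.
Vis-viva on the transfer ellipse at r = 6.01392×10^8 km gives v_t = √[μ(2/r − 1/a_t)] = 8.8104 km/s.
Δv₂ = |v_t − v_c| = |8.8104 − 14.854| = 6.044 km/s.

Δv₂ = 6.04 km/s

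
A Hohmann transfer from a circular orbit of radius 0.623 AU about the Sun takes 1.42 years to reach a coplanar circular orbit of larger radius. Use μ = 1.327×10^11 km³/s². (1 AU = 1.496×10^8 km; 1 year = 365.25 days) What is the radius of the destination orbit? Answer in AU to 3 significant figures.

In km: r₁ = 0.623 × 1.496×10^8 = 9.32008×10^7 km.
Transfer time t = 1.42 years × 365.25 × 86400 s = 4.4811792×10^7 s, and t = π√(a_t³/μ).
So a_t = (μ t²/π²)^(1/3) = (1.327×10^11 × (4.4811792×10^7)² / π²)^(1/3) = 3.0000×10^8 km.
Since a_t = (r₁ + r₂)/2, r₂ = 2a_t − r₁ = 2×3.0000×10^8 − 9.32008×10^7 = 5.067992×10^8 km.
In AU: r₂ = 5.067992×10^8 / 1.496×10^8 = 3.39 AU.

r₂ = 3.39 AU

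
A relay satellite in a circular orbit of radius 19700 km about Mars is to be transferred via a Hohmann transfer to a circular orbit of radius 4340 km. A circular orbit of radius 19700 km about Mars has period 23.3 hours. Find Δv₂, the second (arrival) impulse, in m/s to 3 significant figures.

Δv₂ = 881 m/s

From Kepler's third law T² = 4π²r³/μ at r = 19700 km, T = 23.3 hours = 23.3 × 3600 s = 83880 s: μ = 4π²r³/T² = 42898.4 km³/s².
Transfer-ellipse semi-major axis a_t = (r₁ + r₂)/2 = (19700 + 4340)/2 = 12020 km.
On the circular orbit at r = 4340 km, v_c = √(μ/r) = 3.144 km/s.
Vis-viva on the transfer ellipse at r = 4340 km gives v_t = √[μ(2/r − 1/a_t)] = 4.025 km/s.
Δv₂ = |v_t − v_c| = |4.025 − 3.144| = 0.8810 km/s.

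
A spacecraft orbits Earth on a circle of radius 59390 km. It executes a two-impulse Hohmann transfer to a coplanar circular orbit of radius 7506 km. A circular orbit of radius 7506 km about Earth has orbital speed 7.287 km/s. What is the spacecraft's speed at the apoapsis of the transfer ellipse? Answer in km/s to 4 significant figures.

v = 1.227 km/s

From the circular-orbit relation v² = μ/r at r = 7506 km: μ = v²r = (7.287)² × 7506 = 3.98571×10^5 km³/s².
Transfer-ellipse semi-major axis a_t = (r₁ + r₂)/2 = (59390 + 7506)/2 = 33448 km.
The apoapsis of the transfer ellipse is at r = 59390 km.
Applying v² = μ(2/r − 1/a_t): v = 1.227 km/s.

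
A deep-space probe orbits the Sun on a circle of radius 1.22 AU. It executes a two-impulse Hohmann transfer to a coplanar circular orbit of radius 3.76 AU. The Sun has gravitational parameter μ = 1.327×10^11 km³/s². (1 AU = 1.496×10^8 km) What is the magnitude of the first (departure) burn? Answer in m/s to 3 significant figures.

Δv₁ = 6170 m/s

In km: r₁ = 1.22 × 1.496×10^8 = 1.82512×10^8 km; r₂ = 3.76 × 1.496×10^8 = 5.62496×10^8 km.
The Hohmann ellipse has a_t = (r₁ + r₂)/2 = 3.72504×10^8 km.
On the circular orbit at r = 1.82512×10^8 km, v_c = √(μ/r) = 26.96 km/s.
Vis-viva on the transfer ellipse at r = 1.82512×10^8 km gives v_t = √[μ(2/r − 1/a_t)] = 33.13 km/s.
Δv₁ = |v_t − v_c| = |33.13 − 26.96| = 6.170 km/s.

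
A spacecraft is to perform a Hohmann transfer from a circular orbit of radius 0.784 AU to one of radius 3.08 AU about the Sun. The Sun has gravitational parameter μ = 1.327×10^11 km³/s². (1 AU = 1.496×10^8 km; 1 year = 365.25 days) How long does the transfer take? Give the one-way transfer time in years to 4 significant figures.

t = 1.343 years

In km: r₁ = 0.784 × 1.496×10^8 = 1.172864×10^8 km; r₂ = 3.08 × 1.496×10^8 = 4.60768×10^8 km.
Semi-major axis of the transfer orbit: a_t = (1.172864×10^8 + 4.60768×10^8)/2 = 2.890272×10^8 km.
Transfer time t = π√(a_t³/μ) = π√((2.890272×10^8)³ / 1.327×10^11) = 4.238×10^7 s.
Converting: 4.238×10^7 s ÷ 3.15576×10^7 s/year (365.25 × 86400) = 1.343 years.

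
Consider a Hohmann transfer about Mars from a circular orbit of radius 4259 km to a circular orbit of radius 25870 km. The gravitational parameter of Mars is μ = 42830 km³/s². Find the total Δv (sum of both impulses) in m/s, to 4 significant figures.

Δv = 1587 m/s

Transfer-ellipse semi-major axis a_t = (r₁ + r₂)/2 = (4259 + 25870)/2 = 15064.5 km.
Circular speed at r₁: v₁ = √(μ/r₁) = √(42830/4259) = 3.1712 km/s.
On the transfer ellipse at r₁, vis-viva equation gives v_p = √[μ(2/r₁ − 1/a_t)] = 4.1557 km/s.
First burn Δv₁ = |v_p − v₁| = 0.9845 km/s.
Circular speed at r₂: v₂ = √(μ/r₂) = 1.28670 km/s.
Transfer-orbit speed at r₂: v_a = √[μ(2/r₂ − 1/a_t)] = 0.684151 km/s.
Second burn Δv₂ = |v₂ − v_a| = 0.6025 km/s.
Δv = Δv₁ + Δv₂ = 0.9845 + 0.6025 = 1.587 km/s.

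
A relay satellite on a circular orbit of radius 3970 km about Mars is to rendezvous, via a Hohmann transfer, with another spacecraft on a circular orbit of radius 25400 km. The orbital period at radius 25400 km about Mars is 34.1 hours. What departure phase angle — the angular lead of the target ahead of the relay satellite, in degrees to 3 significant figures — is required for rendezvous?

φ = 101°

From Kepler's third law T² = 4π²r³/μ at r = 25400 km, T = 34.1 hours = 34.1 × 3600 s = 1.2276×10^5 s: μ = 4π²r³/T² = 42928.6 km³/s².
Semi-major axis of the transfer orbit: a_t = (3970 + 25400)/2 = 14685 km.
The half-period of the transfer ellipse is t = π√(a_t³/μ) = 26980 s.
Target angular speed ω₂ = √(μ/r₂³) = 5.118×10^-5 rad/s.
Angle swept by the target during transfer: ω₂·t = 1.381 rad = 79.13°.
The relay satellite traverses 180° on the transfer ellipse, so the target must lead by 180° − 79.13° = 101°.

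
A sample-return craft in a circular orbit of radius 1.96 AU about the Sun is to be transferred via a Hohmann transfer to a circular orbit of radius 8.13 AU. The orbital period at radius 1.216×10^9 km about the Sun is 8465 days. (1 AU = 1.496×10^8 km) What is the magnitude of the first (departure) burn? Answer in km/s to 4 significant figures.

From Kepler's third law T² = 4π²r³/μ at r = 1.216×10^9 km, T = 8465 days = 8465 × 86400 s = 7.31376×10^8 s: μ = 4π²r³/T² = 1.32702×10^11 km³/s².
In km: r₁ = 1.96 × 1.496×10^8 = 2.93216×10^8 km; r₂ = 8.13 × 1.496×10^8 = 1.216248×10^9 km.
Semi-major axis of the transfer orbit: a_t = (2.93216×10^8 + 1.216248×10^9)/2 = 7.54732×10^8 km.
On the circular orbit at r = 2.93216×10^8 km, v_c = √(μ/r) = 21.274 km/s.
Transfer-orbit speed at the same r (vis-viva, a = a_t): v_t = √[μ(2/r − 1/a_t)] = 27.006 km/s.
Δv₁ = |v_t − v_c| = |27.006 − 21.274| = 5.732 km/s.

Δv₁ = 5.732 km/s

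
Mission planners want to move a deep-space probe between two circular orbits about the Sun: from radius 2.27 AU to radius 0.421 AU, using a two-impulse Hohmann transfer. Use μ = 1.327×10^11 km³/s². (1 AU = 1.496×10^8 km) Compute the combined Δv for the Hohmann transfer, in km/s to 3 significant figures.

Δv = 22.4 km/s

In km: r₁ = 2.27 × 1.496×10^8 = 3.39592×10^8 km; r₂ = 0.421 × 1.496×10^8 = 6.29816×10^7 km.
The Hohmann ellipse has a_t = (r₁ + r₂)/2 = 2.012868×10^8 km.
Circular speed at r₁: v₁ = √(μ/r₁) = √(1.327×10^11/3.39592×10^8) = 19.77 km/s.
Transfer-orbit speed at r₁ (vis-viva): v_a = √[μ(2/r₁ − 1/a_t)] = 11.06 km/s.
First burn Δv₁ = |v_a − v₁| = 8.710 km/s.
Circular speed at r₂: v₂ = √(μ/r₂) = 45.90 km/s.
Transfer-orbit speed at r₂: v_p = √[μ(2/r₂ − 1/a_t)] = 59.62 km/s.
Second burn Δv₂ = |v₂ − v_p| = 13.72 km/s.
Δv = Δv₁ + Δv₂ = 8.710 + 13.72 = 22.43 km/s.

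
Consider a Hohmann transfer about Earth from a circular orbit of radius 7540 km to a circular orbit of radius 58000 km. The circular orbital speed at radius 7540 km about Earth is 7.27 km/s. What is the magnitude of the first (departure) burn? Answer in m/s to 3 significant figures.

From the circular-orbit relation v² = μ/r at r = 7540 km: μ = v²r = (7.27)² × 7540 = 3.98511×10^5 km³/s².
The Hohmann ellipse has a_t = (r₁ + r₂)/2 = 32770 km.
On the circular orbit at r = 7540 km, v_c = √(μ/r) = 7.270 km/s.
Vis-viva on the transfer ellipse at r = 7540 km gives v_t = √[μ(2/r − 1/a_t)] = 9.672 km/s.
Δv₁ = |v_t − v_c| = |9.672 − 7.270| = 2.402 km/s.

Δv₁ = 2400 m/s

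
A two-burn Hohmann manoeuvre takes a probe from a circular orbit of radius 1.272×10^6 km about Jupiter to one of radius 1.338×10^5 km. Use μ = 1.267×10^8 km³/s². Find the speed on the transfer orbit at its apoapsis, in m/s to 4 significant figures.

The Hohmann ellipse has a_t = (r₁ + r₂)/2 = 7.029×10^5 km.
At apoapsis, r = 1.272×10^6 km.
From the vis-viva equation, v = √[μ(2/r − 1/a_t)] = 4.354 km/s.

v = 4354 m/s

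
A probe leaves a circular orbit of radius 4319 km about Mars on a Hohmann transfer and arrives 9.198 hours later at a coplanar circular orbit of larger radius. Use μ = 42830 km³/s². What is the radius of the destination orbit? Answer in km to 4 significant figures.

Transfer time t = 9.198 hours = 33112.8 s, and t = π√(a_t³/μ).
So a_t = (μ t²/π²)^(1/3) = (42830 × (33112.8)² / π²)^(1/3) = 16820 km.
Since a_t = (r₁ + r₂)/2, r₂ = 2a_t − r₁ = 2×16820 − 4319 = 29321 km.

r₂ = 29320 km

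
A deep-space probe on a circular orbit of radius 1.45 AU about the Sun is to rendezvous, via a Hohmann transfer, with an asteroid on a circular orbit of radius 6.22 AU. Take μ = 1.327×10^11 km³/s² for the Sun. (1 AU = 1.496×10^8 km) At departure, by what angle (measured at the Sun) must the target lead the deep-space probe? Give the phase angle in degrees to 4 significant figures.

In km: r₁ = 1.45 × 1.496×10^8 = 2.1692×10^8 km; r₂ = 6.22 × 1.496×10^8 = 9.30512×10^8 km.
Transfer-ellipse semi-major axis a_t = (r₁ + r₂)/2 = (2.1692×10^8 + 9.30512×10^8)/2 = 5.73716×10^8 km.
The half-period of the transfer ellipse is t = π√(a_t³/μ) = 1.18511×10^8 s.
The target's mean motion on its circular orbit is ω₂ = √(μ/r₂³) = 1.28337×10^-8 rad/s.
Angle swept by the target during transfer: ω₂·t = 1.5209 rad = 87.14°.
Arrival is 180° from departure on the ellipse, so φ = 180° − 87.14° = 92.86°.

φ = 92.86°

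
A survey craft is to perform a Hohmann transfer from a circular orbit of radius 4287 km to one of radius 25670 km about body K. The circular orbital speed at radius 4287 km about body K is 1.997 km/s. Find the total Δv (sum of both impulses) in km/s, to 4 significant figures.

Δv = 0.9968 km/s

From the circular-orbit relation v² = μ/r at r = 4287 km: μ = v²r = (1.997)² × 4287 = 17096.6 km³/s².
Transfer-ellipse semi-major axis a_t = (r₁ + r₂)/2 = (4287 + 25670)/2 = 14978.5 km.
Circular speed at r₁: v₁ = √(μ/r₁) = √(17096.6/4287) = 1.9970 km/s.
On the transfer ellipse at r₁, v² = μ(2/r − 1/a) gives v_p = √[μ(2/r₁ − 1/a_t)] = 2.6143 km/s.
First burn Δv₁ = |v_p − v₁| = 0.6173 km/s.
At r₂, v₂ = √(μ/r₂) = 0.8161 km/s.
Transfer-orbit speed at r₂: v_a = √[μ(2/r₂ − 1/a_t)] = 0.4366 km/s.
Second burn Δv₂ = |v₂ − v_a| = 0.3795 km/s.
Total Δv = Δv₁ + Δv₂ = 0.9968 km/s.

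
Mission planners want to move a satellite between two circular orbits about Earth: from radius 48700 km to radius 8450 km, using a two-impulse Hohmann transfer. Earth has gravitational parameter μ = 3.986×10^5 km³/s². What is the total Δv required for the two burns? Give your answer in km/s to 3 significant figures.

Δv = 3.40 km/s

Semi-major axis of the transfer orbit: a_t = (48700 + 8450)/2 = 28575 km.
Circular speed at r₁: v₁ = √(μ/r₁) = √(3.986×10^5/48700) = 2.861 km/s.
Transfer-orbit speed at r₁ (vis-viva): v_a = √[μ(2/r₁ − 1/a_t)] = 1.556 km/s.
First burn Δv₁ = |v_a − v₁| = 1.305 km/s.
Circular speed at r₂: v₂ = √(μ/r₂) = 6.868 km/s.
Transfer-orbit speed at r₂: v_p = √[μ(2/r₂ − 1/a_t)] = 8.966 km/s.
Second burn Δv₂ = |v₂ − v_p| = 2.098 km/s.
Total Δv = Δv₁ + Δv₂ = 3.403 km/s.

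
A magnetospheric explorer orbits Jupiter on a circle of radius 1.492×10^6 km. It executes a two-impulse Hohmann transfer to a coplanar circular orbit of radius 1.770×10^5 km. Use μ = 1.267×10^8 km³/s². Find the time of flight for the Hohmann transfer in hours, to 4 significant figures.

The Hohmann ellipse has a_t = (r₁ + r₂)/2 = 8.345×10^5 km.
Half the transfer-orbit period gives t = π√(a_t³/μ) = 2.1277×10^5 s.
Converting: 2.1277×10^5 s ÷ 3600 s/hour = 59.10 hours.

t = 59.10 hours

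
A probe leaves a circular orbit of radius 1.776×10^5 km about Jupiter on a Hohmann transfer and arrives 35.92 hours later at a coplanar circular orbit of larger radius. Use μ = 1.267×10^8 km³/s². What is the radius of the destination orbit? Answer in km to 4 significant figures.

Transfer time t = 35.92 hours = 1.29312×10^5 s, and t = π√(a_t³/μ).
So a_t = (μ t²/π²)^(1/3) = (1.267×10^8 × (1.29312×10^5)² / π²)^(1/3) = 5.9876×10^5 km.
Since a_t = (r₁ + r₂)/2, r₂ = 2a_t − r₁ = 2×5.9876×10^5 − 1.776×10^5 = 1.01992×10^6 km.

r₂ = 1.020×10^6 km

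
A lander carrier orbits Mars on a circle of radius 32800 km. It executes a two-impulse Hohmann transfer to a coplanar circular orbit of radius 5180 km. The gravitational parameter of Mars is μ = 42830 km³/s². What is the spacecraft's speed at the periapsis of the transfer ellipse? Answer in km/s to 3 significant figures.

v = 3.78 km/s

Transfer-ellipse semi-major axis a_t = (r₁ + r₂)/2 = (32800 + 5180)/2 = 18990 km.
At periapsis, r = 5180 km.
Vis-viva: v = √[μ(2/r − 1/a_t)] = √[42830 × (2/5180 − 1/18990)] = 3.779 km/s.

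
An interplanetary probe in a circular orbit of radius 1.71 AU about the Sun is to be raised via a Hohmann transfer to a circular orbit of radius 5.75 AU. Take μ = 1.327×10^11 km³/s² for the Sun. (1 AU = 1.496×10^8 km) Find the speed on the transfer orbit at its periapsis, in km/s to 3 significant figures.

In km: r₁ = 1.71 × 1.496×10^8 = 2.55816×10^8 km; r₂ = 5.75 × 1.496×10^8 = 8.602×10^8 km.
Transfer-ellipse semi-major axis a_t = (r₁ + r₂)/2 = (2.55816×10^8 + 8.602×10^8)/2 = 5.58008×10^8 km.
The periapsis of the transfer ellipse is at r = 2.55816×10^8 km.
Applying v² = μ(2/r − 1/a_t): v = 28.28 km/s.

v = 28.3 km/s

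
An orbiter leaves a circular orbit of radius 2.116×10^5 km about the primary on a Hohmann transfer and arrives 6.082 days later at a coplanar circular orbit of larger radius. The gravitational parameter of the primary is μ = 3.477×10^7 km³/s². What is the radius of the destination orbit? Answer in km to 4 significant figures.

r₂ = 1.770×10^6 km

Transfer time t = 6.082 days = 5.254848×10^5 s, and t = π√(a_t³/μ).
So a_t = (μ t²/π²)^(1/3) = (3.477×10^7 × (5.254848×10^5)² / π²)^(1/3) = 9.9085×10^5 km.
Since a_t = (r₁ + r₂)/2, r₂ = 2a_t − r₁ = 2×9.9085×10^5 − 2.116×10^5 = 1.7701×10^6 km.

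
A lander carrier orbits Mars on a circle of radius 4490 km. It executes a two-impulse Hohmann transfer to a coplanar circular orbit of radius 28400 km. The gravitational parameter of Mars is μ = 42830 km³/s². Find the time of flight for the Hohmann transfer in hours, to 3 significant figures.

Transfer-ellipse semi-major axis a_t = (r₁ + r₂)/2 = (4490 + 28400)/2 = 16445 km.
Half the transfer-orbit period gives t = π√(a_t³/μ) = 32010 s.
Converting: 32010 s ÷ 3600 s/hour = 8.89 hours.

t = 8.89 hours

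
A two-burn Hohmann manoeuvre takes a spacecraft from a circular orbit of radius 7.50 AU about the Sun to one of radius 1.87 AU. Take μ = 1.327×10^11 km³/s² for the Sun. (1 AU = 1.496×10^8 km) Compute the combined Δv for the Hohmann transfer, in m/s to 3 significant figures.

Δv = 9780 m/s

In km: r₁ = 7.50 × 1.496×10^8 = 1.122×10^9 km; r₂ = 1.87 × 1.496×10^8 = 2.79752×10^8 km.
The Hohmann ellipse has a_t = (r₁ + r₂)/2 = 7.00876×10^8 km.
Circular speed at r₁: v₁ = √(μ/r₁) = √(1.327×10^11/1.122×10^9) = 10.875 km/s.
On the transfer ellipse at r₁, vis-viva gives v_a = √[μ(2/r₁ − 1/a_t)] = 6.8708 km/s.
First burn Δv₁ = |v_a − v₁| = 4.004 km/s.
At r₂, v₂ = √(μ/r₂) = 21.780 km/s.
Transfer-orbit speed at r₂: v_p = √[μ(2/r₂ − 1/a_t)] = 27.557 km/s.
Second burn Δv₂ = |v₂ − v_p| = 5.777 km/s.
Total Δv = Δv₁ + Δv₂ = 9.781 km/s.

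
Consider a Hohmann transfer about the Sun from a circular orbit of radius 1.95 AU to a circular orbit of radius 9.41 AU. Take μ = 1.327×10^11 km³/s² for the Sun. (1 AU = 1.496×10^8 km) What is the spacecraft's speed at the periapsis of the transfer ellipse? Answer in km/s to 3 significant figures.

In km: r₁ = 1.95 × 1.496×10^8 = 2.9172×10^8 km; r₂ = 9.41 × 1.496×10^8 = 1.407736×10^9 km.
The Hohmann ellipse has a_t = (r₁ + r₂)/2 = 8.49728×10^8 km.
The periapsis of the transfer ellipse is at r = 2.9172×10^8 km.
From the vis-viva equation, v = √[μ(2/r − 1/a_t)] = 27.45 km/s.

v = 27.5 km/s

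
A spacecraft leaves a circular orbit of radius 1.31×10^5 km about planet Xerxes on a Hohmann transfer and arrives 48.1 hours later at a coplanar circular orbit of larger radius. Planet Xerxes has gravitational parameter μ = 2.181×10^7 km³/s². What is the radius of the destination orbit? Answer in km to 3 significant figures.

r₂ = 6.78×10^5 km

Transfer time t = 48.1 hours = 1.7316×10^5 s, and t = π√(a_t³/μ).
So a_t = (μ t²/π²)^(1/3) = (2.181×10^7 × (1.7316×10^5)² / π²)^(1/3) = 4.0465×10^5 km.
Since a_t = (r₁ + r₂)/2, r₂ = 2a_t − r₁ = 2×4.0465×10^5 − 1.310×10^5 = 6.783×10^5 km.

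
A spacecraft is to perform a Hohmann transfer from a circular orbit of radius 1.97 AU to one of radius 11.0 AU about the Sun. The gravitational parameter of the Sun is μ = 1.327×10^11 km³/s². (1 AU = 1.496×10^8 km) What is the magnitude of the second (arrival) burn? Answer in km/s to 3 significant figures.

In km: r₁ = 1.97 × 1.496×10^8 = 2.94712×10^8 km; r₂ = 11.0 × 1.496×10^8 = 1.6456×10^9 km.
Transfer-ellipse semi-major axis a_t = (r₁ + r₂)/2 = (2.94712×10^8 + 1.6456×10^9)/2 = 9.70156×10^8 km.
Circular speed at r = 1.6456×10^9 km: v_c = √(μ/r) = 8.980 km/s.
Transfer-orbit speed at the same r (vis-viva, a = a_t): v_t = √[μ(2/r − 1/a_t)] = 4.949 km/s.
Δv₂ = |v_t − v_c| = |4.949 − 8.980| = 4.031 km/s.

Δv₂ = 4.03 km/s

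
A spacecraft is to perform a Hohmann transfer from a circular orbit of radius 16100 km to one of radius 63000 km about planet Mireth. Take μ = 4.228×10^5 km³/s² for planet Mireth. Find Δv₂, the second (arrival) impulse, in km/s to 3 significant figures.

Semi-major axis of the transfer orbit: a_t = (16100 + 63000)/2 = 39550 km.
On the circular orbit at r = 63000 km, v_c = √(μ/r) = 2.5906 km/s.
Vis-viva on the transfer ellipse at r = 63000 km gives v_t = √[μ(2/r − 1/a_t)] = 1.6529 km/s.
Δv₂ = |v_t − v_c| = |1.6529 − 2.5906| = 0.9377 km/s.

Δv₂ = 0.938 km/s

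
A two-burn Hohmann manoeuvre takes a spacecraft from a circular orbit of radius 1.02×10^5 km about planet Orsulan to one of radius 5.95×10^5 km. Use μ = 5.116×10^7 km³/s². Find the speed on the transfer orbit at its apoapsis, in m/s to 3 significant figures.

v = 5020 m/s

Semi-major axis of the transfer orbit: a_t = (1.020×10^5 + 5.950×10^5)/2 = 3.485×10^5 km.
At apoapsis, r = 5.950×10^5 km.
Vis-viva: v = √[μ(2/r − 1/a_t)] = √[5.116×10^7 × (2/5.950×10^5 − 1/3.485×10^5)] = 5.017 km/s.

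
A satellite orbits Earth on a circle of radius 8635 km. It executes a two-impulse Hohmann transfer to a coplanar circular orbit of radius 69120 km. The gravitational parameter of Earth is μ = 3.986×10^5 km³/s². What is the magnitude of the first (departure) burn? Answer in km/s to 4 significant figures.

The Hohmann ellipse has a_t = (r₁ + r₂)/2 = 38877.5 km.
On the circular orbit at r = 8635 km, v_c = √(μ/r) = 6.794 km/s.
Transfer-orbit speed at the same r (vis-viva, a = a_t): v_t = √[μ(2/r − 1/a_t)] = 9.059 km/s.
Δv₁ = |v_t − v_c| = |9.059 − 6.794| = 2.265 km/s.

Δv₁ = 2.265 km/s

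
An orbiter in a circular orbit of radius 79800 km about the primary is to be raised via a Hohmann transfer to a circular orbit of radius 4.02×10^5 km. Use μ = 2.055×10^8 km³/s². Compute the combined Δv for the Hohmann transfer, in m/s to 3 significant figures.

Δv = 24400 m/s

Transfer-ellipse semi-major axis a_t = (r₁ + r₂)/2 = (79800 + 4.020×10^5)/2 = 2.409×10^5 km.
At r₁ the circular-orbit speed is v₁ = √(μ/r₁) = 50.746 km/s.
On the transfer ellipse at r₁, vis-viva gives v_p = √[μ(2/r₁ − 1/a_t)] = 65.554 km/s.
First burn Δv₁ = |v_p − v₁| = 14.808 km/s.
Circular speed at r₂: v₂ = √(μ/r₂) = 22.6096 km/s.
Transfer-orbit speed at r₂: v_a = √[μ(2/r₂ − 1/a_t)] = 13.0130 km/s.
Second burn Δv₂ = |v₂ − v_a| = 9.5966 km/s.
Δv = Δv₁ + Δv₂ = 14.808 + 9.5966 = 24.40 km/s.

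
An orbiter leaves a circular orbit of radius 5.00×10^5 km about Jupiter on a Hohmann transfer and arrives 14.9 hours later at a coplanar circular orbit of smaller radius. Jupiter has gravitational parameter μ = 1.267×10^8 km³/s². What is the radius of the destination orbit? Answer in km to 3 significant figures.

Transfer time t = 14.9 hours = 53640 s, and t = π√(a_t³/μ).
So a_t = (μ t²/π²)^(1/3) = (1.267×10^8 × (53640)² / π²)^(1/3) = 3.3303×10^5 km.
Since a_t = (r₁ + r₂)/2, r₂ = 2a_t − r₁ = 2×3.3303×10^5 − 5.000×10^5 = 1.6606×10^5 km.

r₂ = 1.66×10^5 km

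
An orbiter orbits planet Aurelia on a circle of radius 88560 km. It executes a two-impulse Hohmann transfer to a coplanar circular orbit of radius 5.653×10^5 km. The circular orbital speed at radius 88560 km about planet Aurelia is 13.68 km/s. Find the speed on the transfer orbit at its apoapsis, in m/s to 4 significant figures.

From the circular-orbit relation v² = μ/r at r = 88560 km: μ = v²r = (13.68)² × 88560 = 1.65733×10^7 km³/s².
Transfer-ellipse semi-major axis a_t = (r₁ + r₂)/2 = (88560 + 5.653×10^5)/2 = 3.2693×10^5 km.
At apoapsis, r = 5.653×10^5 km.
From the vis-viva equation, v = √[μ(2/r − 1/a_t)] = 2.818 km/s.

v = 2818 m/s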